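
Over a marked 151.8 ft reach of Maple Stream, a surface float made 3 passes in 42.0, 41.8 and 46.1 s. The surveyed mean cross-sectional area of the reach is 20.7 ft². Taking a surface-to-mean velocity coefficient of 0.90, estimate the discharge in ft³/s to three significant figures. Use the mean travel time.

t̄ = (42.0 + 41.8 + 46.1) / 3 = 43.3 s
v_surface = L / t̄ = 151.8 / 43.3 = 3.506 ft/s
v_mean = 0.90 × 3.506 = 3.155 ft/s
Q = A × v_mean = 20.7 × 3.155 = 65.31 ft³/s

65.3 ft³/s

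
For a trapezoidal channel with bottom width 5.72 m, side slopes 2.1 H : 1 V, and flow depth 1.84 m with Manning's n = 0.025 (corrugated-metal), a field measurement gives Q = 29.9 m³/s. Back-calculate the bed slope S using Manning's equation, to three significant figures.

A = (b + z·y)·y = (5.72 + 2.1×1.84)×1.84 = 17.63 m²
P = b + 2y√(1+z²) = 5.72 + 2×1.84×√(1+2.1²) = 14.28 m
R = A/P = 17.63/14.28 = 1.235 m
S = (Q·n / (1·A·R^(2/3)))² = (29.9×0.025 / (1×17.63×1.151))² = 0.001356

0.00136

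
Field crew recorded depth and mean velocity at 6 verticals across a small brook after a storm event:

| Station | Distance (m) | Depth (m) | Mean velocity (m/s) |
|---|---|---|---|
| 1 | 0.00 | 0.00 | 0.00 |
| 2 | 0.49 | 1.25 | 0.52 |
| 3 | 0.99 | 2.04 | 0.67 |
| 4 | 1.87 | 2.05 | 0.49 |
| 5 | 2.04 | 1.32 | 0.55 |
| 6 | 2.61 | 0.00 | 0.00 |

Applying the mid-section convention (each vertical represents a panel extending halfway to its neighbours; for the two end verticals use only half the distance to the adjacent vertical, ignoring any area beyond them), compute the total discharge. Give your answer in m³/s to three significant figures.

w_2 = (0.99 − 0.00)/2 = 0.495 m; q_2 = 0.52 × 1.25 × 0.495 = 0.3218 m³/s
w_3 = (1.87 − 0.49)/2 = 0.69 m; q_3 = 0.67 × 2.04 × 0.69 = 0.9431 m³/s
w_4 = (2.04 − 0.99)/2 = 0.525 m; q_4 = 0.49 × 2.05 × 0.525 = 0.5274 m³/s
w_5 = (2.61 − 1.87)/2 = 0.37 m; q_5 = 0.55 × 1.32 × 0.37 = 0.2686 m³/s
Stations 1, 6 contribute zero (depth or velocity is 0).
Q = Σ qᵢ = 2.061 m³/s

2.06 m³/s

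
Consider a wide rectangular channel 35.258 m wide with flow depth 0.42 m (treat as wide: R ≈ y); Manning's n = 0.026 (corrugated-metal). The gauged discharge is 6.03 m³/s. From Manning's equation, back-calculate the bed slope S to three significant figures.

A = b·y = 35.258 × 0.42 = 14.81 m²
Wide channel: R ≈ y = 0.42 m
S = (Q·n / (1·A·R^(2/3)))² = (6.03×0.026 / (1×14.81×0.5608))² = 0.0003564

0.000356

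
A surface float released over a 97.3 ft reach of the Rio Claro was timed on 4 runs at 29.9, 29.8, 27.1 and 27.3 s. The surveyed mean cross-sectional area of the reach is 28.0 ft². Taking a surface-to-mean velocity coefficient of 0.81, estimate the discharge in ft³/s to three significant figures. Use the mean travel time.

77.4 ft³/s

t̄ = (29.9 + 29.8 + 27.1 + 27.3) / 4 = 28.525 s
v_surface = L / t̄ = 97.3 / 28.525 = 3.411 ft/s
v_mean = 0.81 × 3.411 = 2.763 ft/s
Q = A × v_mean = 28.0 × 2.763 = 77.36 ft³/s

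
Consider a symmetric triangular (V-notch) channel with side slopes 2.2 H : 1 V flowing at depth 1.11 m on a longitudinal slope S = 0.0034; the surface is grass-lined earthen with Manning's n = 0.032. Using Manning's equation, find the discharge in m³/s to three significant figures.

3.13 m³/s

A = z·y² = 2.2×1.11² = 2.711 m²
P = 2y√(1+z²) = 2×1.11×√(1+2.2²) = 5.365 m
R = A/P = 2.711/5.365 = 0.5053 m
Q = (1/n)·A·R^(2/3)·S^(1/2) = (1/0.032) × 2.711 × 0.5053^(2/3) × 0.0034^(1/2) = 3.133 m³/s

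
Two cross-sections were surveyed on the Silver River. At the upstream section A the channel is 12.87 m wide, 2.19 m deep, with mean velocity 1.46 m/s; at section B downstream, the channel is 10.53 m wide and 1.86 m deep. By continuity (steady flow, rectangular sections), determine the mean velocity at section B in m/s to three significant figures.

2.10 m/s

Q = A₁V₁ = (12.87×2.19) × 1.46 = 41.15 m³/s
A₂ = 10.53 × 1.86 = 19.59 m²
V₂ = Q/A₂ = 41.15/19.59 = 2.101 m/s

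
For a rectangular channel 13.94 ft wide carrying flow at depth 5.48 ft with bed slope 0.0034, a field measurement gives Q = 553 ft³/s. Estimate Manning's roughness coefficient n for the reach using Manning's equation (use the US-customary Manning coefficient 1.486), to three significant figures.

A = b·y = 13.94 × 5.48 = 76.39 ft²
P = b + 2y = 13.94 + 2×5.48 = 24.90 ft
R = A/P = 76.39/24.90 = 3.068 ft
n = (1.486/Q)·A·R^(2/3)·S^(1/2) = (1.486/553) × 76.39 × 2.111 × 0.05831 = 0.02527

0.0253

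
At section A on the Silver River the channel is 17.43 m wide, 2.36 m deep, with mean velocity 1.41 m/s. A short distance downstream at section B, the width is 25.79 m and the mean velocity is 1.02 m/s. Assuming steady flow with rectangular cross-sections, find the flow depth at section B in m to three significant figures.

2.20 m

Q = A₁V₁ = (17.43×2.36) × 1.41 = 58.00 m³/s
d₂ = Q/(b₂ V₂) = 58.00/(25.79×1.02) = 2.205 m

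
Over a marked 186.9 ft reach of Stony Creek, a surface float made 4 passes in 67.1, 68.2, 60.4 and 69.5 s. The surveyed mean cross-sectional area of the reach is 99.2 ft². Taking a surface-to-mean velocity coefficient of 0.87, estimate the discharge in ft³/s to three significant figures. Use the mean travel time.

243 ft³/s

t̄ = (67.1 + 68.2 + 60.4 + 69.5) / 4 = 66.3 s
v_surface = L / t̄ = 186.9 / 66.3 = 2.819 ft/s
v_mean = 0.87 × 2.819 = 2.453 ft/s
Q = A × v_mean = 99.2 × 2.453 = 243.3 ft³/s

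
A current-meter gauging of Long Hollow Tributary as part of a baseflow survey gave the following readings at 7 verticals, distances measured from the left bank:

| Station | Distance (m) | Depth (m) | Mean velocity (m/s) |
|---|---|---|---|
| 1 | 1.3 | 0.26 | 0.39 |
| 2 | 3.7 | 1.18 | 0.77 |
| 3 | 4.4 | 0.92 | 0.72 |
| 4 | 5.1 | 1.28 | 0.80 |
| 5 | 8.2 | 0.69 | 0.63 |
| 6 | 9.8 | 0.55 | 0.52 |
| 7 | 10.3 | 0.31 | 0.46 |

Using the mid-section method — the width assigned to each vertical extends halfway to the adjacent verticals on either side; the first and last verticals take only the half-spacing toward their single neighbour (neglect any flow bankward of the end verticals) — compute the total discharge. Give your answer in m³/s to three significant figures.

w_1 = (3.7 − 1.3)/2 = 1.2 m; q_1 = 0.39 × 0.26 × 1.2 = 0.1217 m³/s
w_2 = (4.4 − 1.3)/2 = 1.55 m; q_2 = 0.77 × 1.18 × 1.55 = 1.408 m³/s
w_3 = (5.1 − 3.7)/2 = 0.7 m; q_3 = 0.72 × 0.92 × 0.7 = 0.4637 m³/s
w_4 = (8.2 − 4.4)/2 = 1.9 m; q_4 = 0.80 × 1.28 × 1.9 = 1.946 m³/s
w_5 = (9.8 − 5.1)/2 = 2.35 m; q_5 = 0.63 × 0.69 × 2.35 = 1.022 m³/s
w_6 = (10.3 − 8.2)/2 = 1.05 m; q_6 = 0.52 × 0.55 × 1.05 = 0.3003 m³/s
w_7 = (10.3 − 9.8)/2 = 0.25 m; q_7 = 0.46 × 0.31 × 0.25 = 0.03565 m³/s
Q = Σ qᵢ = 5.297 m³/s

5.30 m³/s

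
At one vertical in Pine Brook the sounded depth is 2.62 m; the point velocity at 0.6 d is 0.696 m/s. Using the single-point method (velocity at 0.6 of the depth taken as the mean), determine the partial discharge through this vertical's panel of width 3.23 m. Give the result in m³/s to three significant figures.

5.89 m³/s

v̄ = v₀.₆ = 0.696 m/s
q = v̄ × d × w = 0.6960 × 2.62 × 3.23 = 5.890 m³/s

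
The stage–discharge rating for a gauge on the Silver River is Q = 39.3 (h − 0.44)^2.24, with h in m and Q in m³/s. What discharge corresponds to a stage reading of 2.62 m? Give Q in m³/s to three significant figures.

225 m³/s

Q = 39.3 × (2.62 − 0.44)^2.24 = 39.3 × 2.18^2.24 = 225.2 m³/s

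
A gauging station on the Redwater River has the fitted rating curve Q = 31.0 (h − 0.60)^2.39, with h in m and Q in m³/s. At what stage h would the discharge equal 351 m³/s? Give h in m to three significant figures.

h − h₀ = (Q/C)^(1/b) = (351/31.0)^(1/2.39) = 2.760 m
h = 0.60 + 2.760 = 3.360 m

3.36 m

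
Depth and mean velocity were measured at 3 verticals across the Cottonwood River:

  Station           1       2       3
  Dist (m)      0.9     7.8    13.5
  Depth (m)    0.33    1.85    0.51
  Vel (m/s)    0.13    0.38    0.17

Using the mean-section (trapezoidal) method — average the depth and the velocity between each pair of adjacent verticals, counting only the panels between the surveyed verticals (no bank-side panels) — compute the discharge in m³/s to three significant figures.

Panel 1-2: Δb = 6.9 m, d̄ = (0.33+1.85)/2 = 1.09, v̄ = (0.13+0.38)/2 = 0.255 → q = 6.9×1.09×0.255 = 1.918 m³/s
Panel 2-3: Δb = 5.7 m, d̄ = (1.85+0.51)/2 = 1.18, v̄ = (0.38+0.17)/2 = 0.275 → q = 5.7×1.18×0.275 = 1.850 m³/s
Q = Σ q = 3.768 m³/s

3.77 m³/s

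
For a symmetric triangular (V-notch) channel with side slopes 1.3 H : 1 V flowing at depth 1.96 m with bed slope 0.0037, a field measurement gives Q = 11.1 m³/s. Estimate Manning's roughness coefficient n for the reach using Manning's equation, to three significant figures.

0.0231

A = z·y² = 1.3×1.96² = 4.994 m²
P = 2y√(1+z²) = 2×1.96×√(1+1.3²) = 6.429 m
R = A/P = 4.994/6.429 = 0.7768 m
n = (1/Q)·A·R^(2/3)·S^(1/2) = (1/11.1) × 4.994 × 0.8450 × 0.06083 = 0.02313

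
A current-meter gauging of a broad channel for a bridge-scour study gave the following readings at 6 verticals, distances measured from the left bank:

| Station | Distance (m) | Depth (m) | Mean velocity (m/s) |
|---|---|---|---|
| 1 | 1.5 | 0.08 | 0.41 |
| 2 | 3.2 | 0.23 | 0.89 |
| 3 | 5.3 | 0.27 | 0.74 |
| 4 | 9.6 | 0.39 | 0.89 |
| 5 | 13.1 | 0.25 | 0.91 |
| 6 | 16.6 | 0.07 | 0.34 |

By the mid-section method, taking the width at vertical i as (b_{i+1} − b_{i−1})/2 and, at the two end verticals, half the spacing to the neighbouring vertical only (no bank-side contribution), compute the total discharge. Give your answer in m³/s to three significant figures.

w_1 = (3.2 − 1.5)/2 = 0.85 m; q_1 = 0.41 × 0.08 × 0.85 = 0.02788 m³/s
w_2 = (5.3 − 1.5)/2 = 1.9 m; q_2 = 0.89 × 0.23 × 1.9 = 0.3889 m³/s
w_3 = (9.6 − 3.2)/2 = 3.2 m; q_3 = 0.74 × 0.27 × 3.2 = 0.6394 m³/s
w_4 = (13.1 − 5.3)/2 = 3.9 m; q_4 = 0.89 × 0.39 × 3.9 = 1.354 m³/s
w_5 = (16.6 − 9.6)/2 = 3.5 m; q_5 = 0.91 × 0.25 × 3.5 = 0.7963 m³/s
w_6 = (16.6 − 13.1)/2 = 1.75 m; q_6 = 0.34 × 0.07 × 1.75 = 0.04165 m³/s
Q = Σ qᵢ = 3.248 m³/s

3.25 m³/s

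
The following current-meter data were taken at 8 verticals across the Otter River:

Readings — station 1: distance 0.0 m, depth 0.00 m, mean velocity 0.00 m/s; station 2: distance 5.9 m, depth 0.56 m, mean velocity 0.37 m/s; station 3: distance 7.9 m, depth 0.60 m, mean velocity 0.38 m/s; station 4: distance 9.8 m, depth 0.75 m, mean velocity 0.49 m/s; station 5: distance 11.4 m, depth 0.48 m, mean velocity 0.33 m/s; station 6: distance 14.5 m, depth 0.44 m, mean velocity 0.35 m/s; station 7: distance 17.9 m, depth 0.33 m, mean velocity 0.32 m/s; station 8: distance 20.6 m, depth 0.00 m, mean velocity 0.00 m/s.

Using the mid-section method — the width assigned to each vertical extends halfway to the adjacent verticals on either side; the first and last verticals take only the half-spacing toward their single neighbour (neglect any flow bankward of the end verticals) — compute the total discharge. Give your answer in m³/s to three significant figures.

w_2 = (7.9 − 0.0)/2 = 3.95 m; q_2 = 0.37 × 0.56 × 3.95 = 0.8184 m³/s
w_3 = (9.8 − 5.9)/2 = 1.95 m; q_3 = 0.38 × 0.60 × 1.95 = 0.4446 m³/s
w_4 = (11.4 − 7.9)/2 = 1.75 m; q_4 = 0.49 × 0.75 × 1.75 = 0.6431 m³/s
w_5 = (14.5 − 9.8)/2 = 2.35 m; q_5 = 0.33 × 0.48 × 2.35 = 0.3722 m³/s
w_6 = (17.9 − 11.4)/2 = 3.25 m; q_6 = 0.35 × 0.44 × 3.25 = 0.5005 m³/s
w_7 = (20.6 − 14.5)/2 = 3.05 m; q_7 = 0.32 × 0.33 × 3.05 = 0.3221 m³/s
Stations 1, 8 contribute zero (depth or velocity is 0).
Q = Σ qᵢ = 3.101 m³/s

3.10 m³/s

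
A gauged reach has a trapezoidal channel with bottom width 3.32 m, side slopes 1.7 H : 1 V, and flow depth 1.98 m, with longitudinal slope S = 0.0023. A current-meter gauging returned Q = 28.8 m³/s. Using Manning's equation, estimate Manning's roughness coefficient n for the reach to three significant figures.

A = (b + z·y)·y = (3.32 + 1.7×1.98)×1.98 = 13.24 m²
P = b + 2y√(1+z²) = 3.32 + 2×1.98×√(1+1.7²) = 11.13 m
R = A/P = 13.24/11.13 = 1.189 m
n = (1/Q)·A·R^(2/3)·S^(1/2) = (1/28.8) × 13.24 × 1.123 × 0.04796 = 0.02475

0.0247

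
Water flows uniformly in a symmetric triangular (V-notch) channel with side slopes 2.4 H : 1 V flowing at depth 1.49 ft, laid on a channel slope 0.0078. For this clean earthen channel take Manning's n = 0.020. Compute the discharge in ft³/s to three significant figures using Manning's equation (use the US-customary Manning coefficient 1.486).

A = z·y² = 2.4×1.49² = 5.328 ft²
P = 2y√(1+z²) = 2×1.49×√(1+2.4²) = 7.748 ft
R = A/P = 5.328/7.748 = 0.6877 ft
Q = (1.486/n)·A·R^(2/3)·S^(1/2) = (1.486/0.020) × 5.328 × 0.6877^(2/3) × 0.0078^(1/2) = 27.24 ft³/s

27.2 ft³/s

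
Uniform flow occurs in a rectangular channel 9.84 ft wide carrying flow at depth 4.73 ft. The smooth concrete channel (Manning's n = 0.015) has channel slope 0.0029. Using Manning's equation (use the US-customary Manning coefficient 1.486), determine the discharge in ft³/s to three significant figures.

447 ft³/s

A = b·y = 9.84 × 4.73 = 46.54 ft²
P = b + 2y = 9.84 + 2×4.73 = 19.30 ft
R = A/P = 46.54/19.30 = 2.412 ft
Q = (1.486/n)·A·R^(2/3)·S^(1/2) = (1.486/0.015) × 46.54 × 2.412^(2/3) × 0.0029^(1/2) = 446.5 ft³/s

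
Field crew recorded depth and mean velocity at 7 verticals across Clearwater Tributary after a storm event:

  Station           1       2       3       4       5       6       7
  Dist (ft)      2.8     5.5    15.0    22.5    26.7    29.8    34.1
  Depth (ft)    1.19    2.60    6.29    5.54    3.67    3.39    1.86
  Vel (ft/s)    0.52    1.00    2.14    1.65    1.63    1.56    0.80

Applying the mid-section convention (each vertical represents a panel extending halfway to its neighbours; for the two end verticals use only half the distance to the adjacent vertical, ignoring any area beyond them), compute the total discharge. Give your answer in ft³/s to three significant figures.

229 ft³/s

w_1 = (5.5 − 2.8)/2 = 1.35 ft; q_1 = 0.52 × 1.19 × 1.35 = 0.8354 ft³/s
w_2 = (15.0 − 2.8)/2 = 6.1 ft; q_2 = 1.00 × 2.60 × 6.1 = 15.86 ft³/s
w_3 = (22.5 − 5.5)/2 = 8.5 ft; q_3 = 2.14 × 6.29 × 8.5 = 114.4 ft³/s
w_4 = (26.7 − 15.0)/2 = 5.85 ft; q_4 = 1.65 × 5.54 × 5.85 = 53.47 ft³/s
w_5 = (29.8 − 22.5)/2 = 3.65 ft; q_5 = 1.63 × 3.67 × 3.65 = 21.83 ft³/s
w_6 = (34.1 − 26.7)/2 = 3.7 ft; q_6 = 1.56 × 3.39 × 3.7 = 19.57 ft³/s
w_7 = (34.1 − 29.8)/2 = 2.15 ft; q_7 = 0.80 × 1.86 × 2.15 = 3.199 ft³/s
Q = Σ qᵢ = 229.2 ft³/s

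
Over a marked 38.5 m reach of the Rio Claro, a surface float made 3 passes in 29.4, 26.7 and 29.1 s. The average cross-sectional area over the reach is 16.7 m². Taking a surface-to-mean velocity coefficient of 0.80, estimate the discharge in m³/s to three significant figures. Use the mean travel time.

t̄ = (29.4 + 26.7 + 29.1) / 3 = 28.4 s
v_surface = L / t̄ = 38.5 / 28.4 = 1.356 m/s
v_mean = 0.80 × 1.356 = 1.085 m/s
Q = A × v_mean = 16.7 × 1.085 = 18.11 m³/s

18.1 m³/s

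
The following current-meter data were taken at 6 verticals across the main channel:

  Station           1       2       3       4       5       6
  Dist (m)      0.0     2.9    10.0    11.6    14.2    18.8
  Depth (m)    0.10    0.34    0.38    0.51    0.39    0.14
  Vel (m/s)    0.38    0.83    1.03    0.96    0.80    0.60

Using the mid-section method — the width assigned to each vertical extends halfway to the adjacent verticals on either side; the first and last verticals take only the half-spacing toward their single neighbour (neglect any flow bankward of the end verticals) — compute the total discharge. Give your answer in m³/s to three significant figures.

w_1 = (2.9 − 0.0)/2 = 1.45 m; q_1 = 0.38 × 0.10 × 1.45 = 0.05510 m³/s
w_2 = (10.0 − 0.0)/2 = 5 m; q_2 = 0.83 × 0.34 × 5 = 1.411 m³/s
w_3 = (11.6 − 2.9)/2 = 4.35 m; q_3 = 1.03 × 0.38 × 4.35 = 1.703 m³/s
w_4 = (14.2 − 10.0)/2 = 2.1 m; q_4 = 0.96 × 0.51 × 2.1 = 1.028 m³/s
w_5 = (18.8 − 11.6)/2 = 3.6 m; q_5 = 0.80 × 0.39 × 3.6 = 1.123 m³/s
w_6 = (18.8 − 14.2)/2 = 2.3 m; q_6 = 0.60 × 0.14 × 2.3 = 0.1932 m³/s
Q = Σ qᵢ = 5.513 m³/s

5.51 m³/s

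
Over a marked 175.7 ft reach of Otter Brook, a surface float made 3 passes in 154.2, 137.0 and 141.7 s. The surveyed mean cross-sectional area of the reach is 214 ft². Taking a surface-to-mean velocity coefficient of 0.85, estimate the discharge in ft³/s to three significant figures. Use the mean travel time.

221 ft³/s

t̄ = (154.2 + 137.0 + 141.7) / 3 = 144.3 s
v_surface = L / t̄ = 175.7 / 144.3 = 1.218 ft/s
v_mean = 0.85 × 1.218 = 1.035 ft/s
Q = A × v_mean = 214 × 1.035 = 221.5 ft³/s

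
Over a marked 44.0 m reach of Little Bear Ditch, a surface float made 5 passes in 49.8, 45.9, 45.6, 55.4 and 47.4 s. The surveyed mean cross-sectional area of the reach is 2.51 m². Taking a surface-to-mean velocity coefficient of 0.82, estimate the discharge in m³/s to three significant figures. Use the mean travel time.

t̄ = (49.8 + 45.9 + 45.6 + 55.4 + 47.4) / 5 = 48.82 s
v_surface = L / t̄ = 44.0 / 48.82 = 0.9013 m/s
v_mean = 0.82 × 0.9013 = 0.7390 m/s
Q = A × v_mean = 2.51 × 0.7390 = 1.855 m³/s

1.85 m³/s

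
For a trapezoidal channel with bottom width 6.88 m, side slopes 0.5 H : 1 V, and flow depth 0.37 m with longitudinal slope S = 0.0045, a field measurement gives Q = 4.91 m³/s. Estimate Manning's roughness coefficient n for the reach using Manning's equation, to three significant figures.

0.0174

A = (b + z·y)·y = (6.88 + 0.5×0.37)×0.37 = 2.614 m²
P = b + 2y√(1+z²) = 6.88 + 2×0.37×√(1+0.5²) = 7.707 m
R = A/P = 2.614/7.707 = 0.3392 m
n = (1/Q)·A·R^(2/3)·S^(1/2) = (1/4.91) × 2.614 × 0.4863 × 0.06708 = 0.01737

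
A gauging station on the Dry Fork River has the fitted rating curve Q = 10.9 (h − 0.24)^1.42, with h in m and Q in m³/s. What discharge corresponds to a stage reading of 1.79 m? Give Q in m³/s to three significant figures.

Q = 10.9 × (1.79 − 0.24)^1.42 = 10.9 × 1.55^1.42 = 20.31 m³/s

20.3 m³/s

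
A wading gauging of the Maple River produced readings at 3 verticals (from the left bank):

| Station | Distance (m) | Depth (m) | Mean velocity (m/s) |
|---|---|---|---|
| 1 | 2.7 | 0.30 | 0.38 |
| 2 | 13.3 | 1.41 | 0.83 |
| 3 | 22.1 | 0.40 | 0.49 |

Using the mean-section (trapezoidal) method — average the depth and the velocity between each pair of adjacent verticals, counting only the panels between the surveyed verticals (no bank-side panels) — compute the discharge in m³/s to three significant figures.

10.7 m³/s

Panel 1-2: Δb = 10.6 m, d̄ = (0.30+1.41)/2 = 0.855, v̄ = (0.38+0.83)/2 = 0.605 → q = 10.6×0.855×0.605 = 5.483 m³/s
Panel 2-3: Δb = 8.8 m, d̄ = (1.41+0.40)/2 = 0.905, v̄ = (0.83+0.49)/2 = 0.66 → q = 8.8×0.905×0.66 = 5.256 m³/s
Q = Σ q = 10.74 m³/s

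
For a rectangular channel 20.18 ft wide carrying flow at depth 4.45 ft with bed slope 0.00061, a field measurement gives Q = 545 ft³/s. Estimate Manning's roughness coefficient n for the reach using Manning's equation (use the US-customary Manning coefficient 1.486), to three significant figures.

A = b·y = 20.18 × 4.45 = 89.80 ft²
P = b + 2y = 20.18 + 2×4.45 = 29.08 ft
R = A/P = 89.80/29.08 = 3.088 ft
n = (1.486/Q)·A·R^(2/3)·S^(1/2) = (1.486/545) × 89.80 × 2.121 × 0.02470 = 0.01282

0.0128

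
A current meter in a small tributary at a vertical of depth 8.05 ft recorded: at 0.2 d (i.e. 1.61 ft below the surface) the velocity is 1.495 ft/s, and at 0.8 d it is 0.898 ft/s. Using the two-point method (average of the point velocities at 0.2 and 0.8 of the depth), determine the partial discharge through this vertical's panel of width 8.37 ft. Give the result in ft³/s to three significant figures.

v̄ = (1.495 + 0.898) / 2 = 1.197 ft/s
q = v̄ × d × w = 1.197 × 8.05 × 8.37 = 80.62 ft³/s

80.6 ft³/s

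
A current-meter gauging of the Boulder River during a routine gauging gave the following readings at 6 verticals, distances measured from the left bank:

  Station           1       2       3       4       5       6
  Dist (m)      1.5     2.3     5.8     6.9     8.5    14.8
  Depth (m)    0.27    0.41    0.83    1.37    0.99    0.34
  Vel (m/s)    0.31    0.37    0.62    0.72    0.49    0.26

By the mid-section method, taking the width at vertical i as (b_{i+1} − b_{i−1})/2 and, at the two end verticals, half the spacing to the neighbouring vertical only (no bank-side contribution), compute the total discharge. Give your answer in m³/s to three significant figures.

5.07 m³/s

w_1 = (2.3 − 1.5)/2 = 0.4 m; q_1 = 0.31 × 0.27 × 0.4 = 0.03348 m³/s
w_2 = (5.8 − 1.5)/2 = 2.15 m; q_2 = 0.37 × 0.41 × 2.15 = 0.3262 m³/s
w_3 = (6.9 − 2.3)/2 = 2.3 m; q_3 = 0.62 × 0.83 × 2.3 = 1.184 m³/s
w_4 = (8.5 − 5.8)/2 = 1.35 m; q_4 = 0.72 × 1.37 × 1.35 = 1.332 m³/s
w_5 = (14.8 − 6.9)/2 = 3.95 m; q_5 = 0.49 × 0.99 × 3.95 = 1.916 m³/s
w_6 = (14.8 − 8.5)/2 = 3.15 m; q_6 = 0.26 × 0.34 × 3.15 = 0.2785 m³/s
Q = Σ qᵢ = 5.069 m³/s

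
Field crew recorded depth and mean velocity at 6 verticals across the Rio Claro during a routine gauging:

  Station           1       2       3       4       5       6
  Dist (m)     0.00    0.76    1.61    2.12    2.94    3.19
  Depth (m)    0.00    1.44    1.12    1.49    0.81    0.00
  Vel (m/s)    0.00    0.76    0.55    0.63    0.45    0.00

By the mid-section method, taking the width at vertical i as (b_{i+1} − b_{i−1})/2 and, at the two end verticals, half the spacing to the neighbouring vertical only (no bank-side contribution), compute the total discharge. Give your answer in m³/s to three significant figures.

w_2 = (1.61 − 0.00)/2 = 0.805 m; q_2 = 0.76 × 1.44 × 0.805 = 0.8810 m³/s
w_3 = (2.12 − 0.76)/2 = 0.68 m; q_3 = 0.55 × 1.12 × 0.68 = 0.4189 m³/s
w_4 = (2.94 − 1.61)/2 = 0.665 m; q_4 = 0.63 × 1.49 × 0.665 = 0.6242 m³/s
w_5 = (3.19 − 2.12)/2 = 0.535 m; q_5 = 0.45 × 0.81 × 0.535 = 0.1950 m³/s
Stations 1, 6 contribute zero (depth or velocity is 0).
Q = Σ qᵢ = 2.119 m³/s

2.12 m³/s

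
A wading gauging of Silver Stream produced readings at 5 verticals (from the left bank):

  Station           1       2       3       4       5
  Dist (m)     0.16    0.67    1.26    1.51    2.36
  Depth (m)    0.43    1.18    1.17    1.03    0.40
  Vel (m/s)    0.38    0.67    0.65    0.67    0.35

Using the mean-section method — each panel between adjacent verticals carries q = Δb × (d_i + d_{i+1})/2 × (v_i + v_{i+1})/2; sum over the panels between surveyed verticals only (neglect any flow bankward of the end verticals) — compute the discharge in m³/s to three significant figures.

Panel 1-2: Δb = 0.51 m, d̄ = (0.43+1.18)/2 = 0.805, v̄ = (0.38+0.67)/2 = 0.525 → q = 0.51×0.805×0.525 = 0.2155 m³/s
Panel 2-3: Δb = 0.59 m, d̄ = (1.18+1.17)/2 = 1.175, v̄ = (0.67+0.65)/2 = 0.66 → q = 0.59×1.175×0.66 = 0.4575 m³/s
Panel 3-4: Δb = 0.25 m, d̄ = (1.17+1.03)/2 = 1.1, v̄ = (0.65+0.67)/2 = 0.66 → q = 0.25×1.1×0.66 = 0.1815 m³/s
Panel 4-5: Δb = 0.85 m, d̄ = (1.03+0.40)/2 = 0.715, v̄ = (0.67+0.35)/2 = 0.51 → q = 0.85×0.715×0.51 = 0.3100 m³/s
Q = Σ q = 1.165 m³/s

1.16 m³/s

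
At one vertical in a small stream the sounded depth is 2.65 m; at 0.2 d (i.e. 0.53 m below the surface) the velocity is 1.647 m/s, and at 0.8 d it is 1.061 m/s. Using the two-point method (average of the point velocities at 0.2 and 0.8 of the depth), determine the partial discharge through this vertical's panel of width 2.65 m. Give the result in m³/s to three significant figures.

v̄ = (1.647 + 1.061) / 2 = 1.354 m/s
q = v̄ × d × w = 1.354 × 2.65 × 2.65 = 9.508 m³/s

9.51 m³/s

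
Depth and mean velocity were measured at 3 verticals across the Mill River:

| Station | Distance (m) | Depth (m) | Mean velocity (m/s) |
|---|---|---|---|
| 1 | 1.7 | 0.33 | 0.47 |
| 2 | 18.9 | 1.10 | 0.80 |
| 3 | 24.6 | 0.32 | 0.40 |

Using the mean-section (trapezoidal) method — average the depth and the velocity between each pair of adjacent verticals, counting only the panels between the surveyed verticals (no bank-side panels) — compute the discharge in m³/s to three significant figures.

10.2 m³/s

Panel 1-2: Δb = 17.2 m, d̄ = (0.33+1.10)/2 = 0.715, v̄ = (0.47+0.80)/2 = 0.635 → q = 17.2×0.715×0.635 = 7.809 m³/s
Panel 2-3: Δb = 5.7 m, d̄ = (1.10+0.32)/2 = 0.71, v̄ = (0.80+0.40)/2 = 0.6 → q = 5.7×0.71×0.6 = 2.428 m³/s
Q = Σ q = 10.24 m³/s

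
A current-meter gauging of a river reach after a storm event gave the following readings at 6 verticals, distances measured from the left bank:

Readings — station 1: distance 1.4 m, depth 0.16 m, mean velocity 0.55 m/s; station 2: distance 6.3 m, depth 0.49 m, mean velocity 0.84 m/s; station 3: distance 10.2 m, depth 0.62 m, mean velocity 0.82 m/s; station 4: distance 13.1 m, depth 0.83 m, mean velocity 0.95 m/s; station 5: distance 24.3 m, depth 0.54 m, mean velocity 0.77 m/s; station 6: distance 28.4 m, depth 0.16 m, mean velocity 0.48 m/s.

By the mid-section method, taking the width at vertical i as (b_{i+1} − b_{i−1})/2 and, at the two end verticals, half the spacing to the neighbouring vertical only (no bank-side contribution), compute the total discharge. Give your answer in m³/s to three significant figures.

12.7 m³/s

w_1 = (6.3 − 1.4)/2 = 2.45 m; q_1 = 0.55 × 0.16 × 2.45 = 0.2156 m³/s
w_2 = (10.2 − 1.4)/2 = 4.4 m; q_2 = 0.84 × 0.49 × 4.4 = 1.811 m³/s
w_3 = (13.1 − 6.3)/2 = 3.4 m; q_3 = 0.82 × 0.62 × 3.4 = 1.729 m³/s
w_4 = (24.3 − 10.2)/2 = 7.05 m; q_4 = 0.95 × 0.83 × 7.05 = 5.559 m³/s
w_5 = (28.4 − 13.1)/2 = 7.65 m; q_5 = 0.77 × 0.54 × 7.65 = 3.181 m³/s
w_6 = (28.4 − 24.3)/2 = 2.05 m; q_6 = 0.48 × 0.16 × 2.05 = 0.1574 m³/s
Q = Σ qᵢ = 12.65 m³/s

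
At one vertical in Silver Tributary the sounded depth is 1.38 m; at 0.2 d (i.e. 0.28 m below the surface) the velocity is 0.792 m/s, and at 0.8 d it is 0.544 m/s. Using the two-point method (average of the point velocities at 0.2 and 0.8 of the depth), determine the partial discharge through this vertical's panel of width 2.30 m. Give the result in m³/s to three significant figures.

v̄ = (0.792 + 0.544) / 2 = 0.6680 m/s
q = v̄ × d × w = 0.6680 × 1.38 × 2.30 = 2.120 m³/s

2.12 m³/s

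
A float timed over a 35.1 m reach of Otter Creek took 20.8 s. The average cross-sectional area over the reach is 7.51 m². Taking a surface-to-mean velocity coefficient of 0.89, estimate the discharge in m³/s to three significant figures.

v_surface = L / t̄ = 35.1 / 20.8 = 1.688 m/s
v_mean = 0.89 × 1.688 = 1.502 m/s
Q = A × v_mean = 7.51 × 1.502 = 11.28 m³/s

11.3 m³/s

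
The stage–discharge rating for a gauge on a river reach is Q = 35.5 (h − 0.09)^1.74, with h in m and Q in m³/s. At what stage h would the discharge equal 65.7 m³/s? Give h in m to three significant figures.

h − h₀ = (Q/C)^(1/b) = (65.7/35.5)^(1/1.74) = 1.424 m
h = 0.09 + 1.424 = 1.514 m

1.51 m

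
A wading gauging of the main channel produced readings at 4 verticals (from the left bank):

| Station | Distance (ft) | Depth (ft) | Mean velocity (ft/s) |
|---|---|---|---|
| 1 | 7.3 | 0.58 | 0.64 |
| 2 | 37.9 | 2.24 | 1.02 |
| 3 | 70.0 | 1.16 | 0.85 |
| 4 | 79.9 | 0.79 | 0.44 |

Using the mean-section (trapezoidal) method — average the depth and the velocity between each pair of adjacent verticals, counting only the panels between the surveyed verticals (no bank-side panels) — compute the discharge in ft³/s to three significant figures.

Panel 1-2: Δb = 30.6 ft, d̄ = (0.58+2.24)/2 = 1.41, v̄ = (0.64+1.02)/2 = 0.83 → q = 30.6×1.41×0.83 = 35.81 ft³/s
Panel 2-3: Δb = 32.1 ft, d̄ = (2.24+1.16)/2 = 1.7, v̄ = (1.02+0.85)/2 = 0.935 → q = 32.1×1.7×0.935 = 51.02 ft³/s
Panel 3-4: Δb = 9.9 ft, d̄ = (1.16+0.79)/2 = 0.975, v̄ = (0.85+0.44)/2 = 0.645 → q = 9.9×0.975×0.645 = 6.226 ft³/s
Q = Σ q = 93.06 ft³/s

93.1 ft³/s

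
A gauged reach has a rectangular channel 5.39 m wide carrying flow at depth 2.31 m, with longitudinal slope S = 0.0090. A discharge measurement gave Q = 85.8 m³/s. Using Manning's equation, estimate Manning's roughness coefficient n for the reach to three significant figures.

0.0159

A = b·y = 5.39 × 2.31 = 12.45 m²
P = b + 2y = 5.39 + 2×2.31 = 10.01 m
R = A/P = 12.45/10.01 = 1.244 m
n = (1/Q)·A·R^(2/3)·S^(1/2) = (1/85.8) × 12.45 × 1.157 × 0.09487 = 0.01592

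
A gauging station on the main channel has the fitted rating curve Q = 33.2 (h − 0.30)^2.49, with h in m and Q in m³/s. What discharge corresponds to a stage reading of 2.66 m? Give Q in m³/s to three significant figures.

282 m³/s

Q = 33.2 × (2.66 − 0.30)^2.49 = 33.2 × 2.36^2.49 = 281.6 m³/s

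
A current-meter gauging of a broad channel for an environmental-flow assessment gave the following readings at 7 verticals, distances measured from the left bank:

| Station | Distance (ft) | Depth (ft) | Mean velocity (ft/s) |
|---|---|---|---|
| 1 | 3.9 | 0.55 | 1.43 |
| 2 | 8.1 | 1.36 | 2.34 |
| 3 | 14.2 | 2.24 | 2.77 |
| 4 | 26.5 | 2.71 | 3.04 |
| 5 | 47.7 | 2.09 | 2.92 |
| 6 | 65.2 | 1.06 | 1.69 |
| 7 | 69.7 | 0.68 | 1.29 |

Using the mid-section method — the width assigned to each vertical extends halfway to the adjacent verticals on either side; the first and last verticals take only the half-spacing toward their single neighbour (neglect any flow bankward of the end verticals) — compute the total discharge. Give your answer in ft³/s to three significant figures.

353 ft³/s

w_1 = (8.1 − 3.9)/2 = 2.1 ft; q_1 = 1.43 × 0.55 × 2.1 = 1.652 ft³/s
w_2 = (14.2 − 3.9)/2 = 5.15 ft; q_2 = 2.34 × 1.36 × 5.15 = 16.39 ft³/s
w_3 = (26.5 − 8.1)/2 = 9.2 ft; q_3 = 2.77 × 2.24 × 9.2 = 57.08 ft³/s
w_4 = (47.7 − 14.2)/2 = 16.75 ft; q_4 = 3.04 × 2.71 × 16.75 = 138.0 ft³/s
w_5 = (65.2 − 26.5)/2 = 19.35 ft; q_5 = 2.92 × 2.09 × 19.35 = 118.1 ft³/s
w_6 = (69.7 − 47.7)/2 = 11 ft; q_6 = 1.69 × 1.06 × 11 = 19.71 ft³/s
w_7 = (69.7 − 65.2)/2 = 2.25 ft; q_7 = 1.29 × 0.68 × 2.25 = 1.974 ft³/s
Q = Σ qᵢ = 352.9 ft³/s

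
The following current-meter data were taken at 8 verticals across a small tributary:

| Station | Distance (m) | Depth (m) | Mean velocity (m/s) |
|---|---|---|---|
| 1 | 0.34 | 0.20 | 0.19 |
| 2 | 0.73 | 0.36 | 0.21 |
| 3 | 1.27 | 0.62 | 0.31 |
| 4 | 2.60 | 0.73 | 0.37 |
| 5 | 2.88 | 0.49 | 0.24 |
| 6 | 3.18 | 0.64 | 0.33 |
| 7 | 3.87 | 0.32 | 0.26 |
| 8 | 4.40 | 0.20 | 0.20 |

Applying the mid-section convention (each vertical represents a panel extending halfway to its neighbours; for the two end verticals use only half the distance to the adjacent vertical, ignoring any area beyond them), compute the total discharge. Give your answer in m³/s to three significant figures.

0.640 m³/s

w_1 = (0.73 − 0.34)/2 = 0.195 m; q_1 = 0.19 × 0.20 × 0.195 = 0.007410 m³/s
w_2 = (1.27 − 0.34)/2 = 0.465 m; q_2 = 0.21 × 0.36 × 0.465 = 0.03515 m³/s
w_3 = (2.60 − 0.73)/2 = 0.935 m; q_3 = 0.31 × 0.62 × 0.935 = 0.1797 m³/s
w_4 = (2.88 − 1.27)/2 = 0.805 m; q_4 = 0.37 × 0.73 × 0.805 = 0.2174 m³/s
w_5 = (3.18 − 2.60)/2 = 0.29 m; q_5 = 0.24 × 0.49 × 0.29 = 0.03410 m³/s
w_6 = (3.87 − 2.88)/2 = 0.495 m; q_6 = 0.33 × 0.64 × 0.495 = 0.1045 m³/s
w_7 = (4.40 − 3.18)/2 = 0.61 m; q_7 = 0.26 × 0.32 × 0.61 = 0.05075 m³/s
w_8 = (4.40 − 3.87)/2 = 0.265 m; q_8 = 0.20 × 0.20 × 0.265 = 0.01060 m³/s
Q = Σ qᵢ = 0.6397 m³/s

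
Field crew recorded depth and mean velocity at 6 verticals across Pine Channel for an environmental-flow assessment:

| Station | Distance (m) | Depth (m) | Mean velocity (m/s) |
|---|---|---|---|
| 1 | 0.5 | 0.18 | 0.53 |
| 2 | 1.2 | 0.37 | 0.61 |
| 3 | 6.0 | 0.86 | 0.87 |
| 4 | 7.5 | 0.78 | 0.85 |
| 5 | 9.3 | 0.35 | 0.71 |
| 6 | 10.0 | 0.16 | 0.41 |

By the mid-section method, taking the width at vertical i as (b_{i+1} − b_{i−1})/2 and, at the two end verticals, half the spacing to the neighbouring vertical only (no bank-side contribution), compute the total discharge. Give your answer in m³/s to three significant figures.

w_1 = (1.2 − 0.5)/2 = 0.35 m; q_1 = 0.53 × 0.18 × 0.35 = 0.03339 m³/s
w_2 = (6.0 − 0.5)/2 = 2.75 m; q_2 = 0.61 × 0.37 × 2.75 = 0.6207 m³/s
w_3 = (7.5 − 1.2)/2 = 3.15 m; q_3 = 0.87 × 0.86 × 3.15 = 2.357 m³/s
w_4 = (9.3 − 6.0)/2 = 1.65 m; q_4 = 0.85 × 0.78 × 1.65 = 1.094 m³/s
w_5 = (10.0 − 7.5)/2 = 1.25 m; q_5 = 0.71 × 0.35 × 1.25 = 0.3106 m³/s
w_6 = (10.0 − 9.3)/2 = 0.35 m; q_6 = 0.41 × 0.16 × 0.35 = 0.02296 m³/s
Q = Σ qᵢ = 4.438 m³/s

4.44 m³/s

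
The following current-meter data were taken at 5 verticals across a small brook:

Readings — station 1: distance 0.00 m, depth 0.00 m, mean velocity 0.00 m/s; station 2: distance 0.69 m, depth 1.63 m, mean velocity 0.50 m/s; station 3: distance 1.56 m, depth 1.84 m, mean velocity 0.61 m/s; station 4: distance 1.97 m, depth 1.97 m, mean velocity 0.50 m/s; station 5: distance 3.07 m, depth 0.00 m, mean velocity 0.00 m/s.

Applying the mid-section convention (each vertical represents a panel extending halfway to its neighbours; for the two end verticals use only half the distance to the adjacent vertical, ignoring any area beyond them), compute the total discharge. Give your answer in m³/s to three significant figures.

2.10 m³/s

w_2 = (1.56 − 0.00)/2 = 0.78 m; q_2 = 0.50 × 1.63 × 0.78 = 0.6357 m³/s
w_3 = (1.97 − 0.69)/2 = 0.64 m; q_3 = 0.61 × 1.84 × 0.64 = 0.7183 m³/s
w_4 = (3.07 − 1.56)/2 = 0.755 m; q_4 = 0.50 × 1.97 × 0.755 = 0.7437 m³/s
Stations 1, 5 contribute zero (depth or velocity is 0).
Q = Σ qᵢ = 2.098 m³/s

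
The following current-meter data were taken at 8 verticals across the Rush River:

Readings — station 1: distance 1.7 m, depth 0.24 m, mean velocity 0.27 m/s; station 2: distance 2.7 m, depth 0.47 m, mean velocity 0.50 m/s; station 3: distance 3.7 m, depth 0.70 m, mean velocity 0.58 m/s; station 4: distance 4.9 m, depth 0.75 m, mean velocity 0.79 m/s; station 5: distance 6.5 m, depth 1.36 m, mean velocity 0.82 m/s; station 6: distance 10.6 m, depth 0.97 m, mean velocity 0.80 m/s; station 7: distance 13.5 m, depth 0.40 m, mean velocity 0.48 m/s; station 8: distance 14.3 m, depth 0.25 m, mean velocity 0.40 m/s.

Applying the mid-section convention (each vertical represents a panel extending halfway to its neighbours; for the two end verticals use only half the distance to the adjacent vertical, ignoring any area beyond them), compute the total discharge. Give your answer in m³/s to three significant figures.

w_1 = (2.7 − 1.7)/2 = 0.5 m; q_1 = 0.27 × 0.24 × 0.5 = 0.03240 m³/s
w_2 = (3.7 − 1.7)/2 = 1 m; q_2 = 0.50 × 0.47 × 1 = 0.2350 m³/s
w_3 = (4.9 − 2.7)/2 = 1.1 m; q_3 = 0.58 × 0.70 × 1.1 = 0.4466 m³/s
w_4 = (6.5 − 3.7)/2 = 1.4 m; q_4 = 0.79 × 0.75 × 1.4 = 0.8295 m³/s
w_5 = (10.6 − 4.9)/2 = 2.85 m; q_5 = 0.82 × 1.36 × 2.85 = 3.178 m³/s
w_6 = (13.5 − 6.5)/2 = 3.5 m; q_6 = 0.80 × 0.97 × 3.5 = 2.716 m³/s
w_7 = (14.3 − 10.6)/2 = 1.85 m; q_7 = 0.48 × 0.40 × 1.85 = 0.3552 m³/s
w_8 = (14.3 − 13.5)/2 = 0.4 m; q_8 = 0.40 × 0.25 × 0.4 = 0.04000 m³/s
Q = Σ qᵢ = 7.833 m³/s

7.83 m³/s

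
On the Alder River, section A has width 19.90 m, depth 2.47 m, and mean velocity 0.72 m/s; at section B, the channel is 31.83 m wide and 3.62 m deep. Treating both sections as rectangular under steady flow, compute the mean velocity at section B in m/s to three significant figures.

0.307 m/s

Q = A₁V₁ = (19.90×2.47) × 0.72 = 35.39 m³/s
A₂ = 31.83 × 3.62 = 115.2 m²
V₂ = Q/A₂ = 35.39/115.2 = 0.3071 m/s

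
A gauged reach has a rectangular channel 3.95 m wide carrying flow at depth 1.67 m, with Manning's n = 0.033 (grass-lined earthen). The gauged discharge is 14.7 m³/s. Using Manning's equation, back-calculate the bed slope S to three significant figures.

0.00618

A = b·y = 3.95 × 1.67 = 6.597 m²
P = b + 2y = 3.95 + 2×1.67 = 7.290 m
R = A/P = 6.597/7.290 = 0.9049 m
S = (Q·n / (1·A·R^(2/3)))² = (14.7×0.033 / (1×6.597×0.9355))² = 0.006179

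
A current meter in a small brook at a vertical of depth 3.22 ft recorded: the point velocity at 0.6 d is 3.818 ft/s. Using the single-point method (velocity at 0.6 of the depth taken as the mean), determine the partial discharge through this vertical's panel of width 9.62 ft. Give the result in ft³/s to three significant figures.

118 ft³/s

v̄ = v₀.₆ = 3.818 ft/s
q = v̄ × d × w = 3.818 × 3.22 × 9.62 = 118.3 ft³/s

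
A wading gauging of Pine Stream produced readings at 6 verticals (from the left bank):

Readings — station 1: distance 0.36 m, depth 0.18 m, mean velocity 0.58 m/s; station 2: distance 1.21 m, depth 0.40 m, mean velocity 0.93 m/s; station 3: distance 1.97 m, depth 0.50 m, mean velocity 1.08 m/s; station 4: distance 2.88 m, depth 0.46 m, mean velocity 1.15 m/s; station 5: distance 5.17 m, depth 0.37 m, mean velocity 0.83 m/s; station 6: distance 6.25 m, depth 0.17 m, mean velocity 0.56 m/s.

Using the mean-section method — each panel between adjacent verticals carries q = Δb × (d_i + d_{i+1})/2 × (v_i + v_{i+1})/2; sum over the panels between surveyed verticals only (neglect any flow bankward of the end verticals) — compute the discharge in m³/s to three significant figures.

Panel 1-2: Δb = 0.85 m, d̄ = (0.18+0.40)/2 = 0.29, v̄ = (0.58+0.93)/2 = 0.755 → q = 0.85×0.29×0.755 = 0.1861 m³/s
Panel 2-3: Δb = 0.76 m, d̄ = (0.40+0.50)/2 = 0.45, v̄ = (0.93+1.08)/2 = 1.005 → q = 0.76×0.45×1.005 = 0.3437 m³/s
Panel 3-4: Δb = 0.91 m, d̄ = (0.50+0.46)/2 = 0.48, v̄ = (1.08+1.15)/2 = 1.115 → q = 0.91×0.48×1.115 = 0.4870 m³/s
Panel 4-5: Δb = 2.29 m, d̄ = (0.46+0.37)/2 = 0.415, v̄ = (1.15+0.83)/2 = 0.99 → q = 2.29×0.415×0.99 = 0.9408 m³/s
Panel 5-6: Δb = 1.08 m, d̄ = (0.37+0.17)/2 = 0.27, v̄ = (0.83+0.56)/2 = 0.695 → q = 1.08×0.27×0.695 = 0.2027 m³/s
Q = Σ q = 2.160 m³/s

2.16 m³/s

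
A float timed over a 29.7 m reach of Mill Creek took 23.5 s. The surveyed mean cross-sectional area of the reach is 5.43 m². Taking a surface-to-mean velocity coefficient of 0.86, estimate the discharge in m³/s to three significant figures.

v_surface = L / t̄ = 29.7 / 23.5 = 1.264 m/s
v_mean = 0.86 × 1.264 = 1.087 m/s
Q = A × v_mean = 5.43 × 1.087 = 5.902 m³/s

5.90 m³/s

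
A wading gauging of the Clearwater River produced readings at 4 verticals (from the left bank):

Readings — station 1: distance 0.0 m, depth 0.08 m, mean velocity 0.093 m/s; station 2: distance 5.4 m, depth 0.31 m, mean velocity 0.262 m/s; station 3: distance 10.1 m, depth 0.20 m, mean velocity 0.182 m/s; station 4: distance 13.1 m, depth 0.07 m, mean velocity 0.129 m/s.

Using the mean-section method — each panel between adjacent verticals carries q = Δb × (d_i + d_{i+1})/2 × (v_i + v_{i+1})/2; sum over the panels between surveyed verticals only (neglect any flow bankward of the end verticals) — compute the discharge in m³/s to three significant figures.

Panel 1-2: Δb = 5.4 m, d̄ = (0.08+0.31)/2 = 0.195, v̄ = (0.093+0.262)/2 = 0.1775 → q = 5.4×0.195×0.1775 = 0.1869 m³/s
Panel 2-3: Δb = 4.7 m, d̄ = (0.31+0.20)/2 = 0.255, v̄ = (0.262+0.182)/2 = 0.222 → q = 4.7×0.255×0.222 = 0.2661 m³/s
Panel 3-4: Δb = 3 m, d̄ = (0.20+0.07)/2 = 0.135, v̄ = (0.182+0.129)/2 = 0.1555 → q = 3×0.135×0.1555 = 0.06298 m³/s
Q = Σ q = 0.5160 m³/s

0.516 m³/s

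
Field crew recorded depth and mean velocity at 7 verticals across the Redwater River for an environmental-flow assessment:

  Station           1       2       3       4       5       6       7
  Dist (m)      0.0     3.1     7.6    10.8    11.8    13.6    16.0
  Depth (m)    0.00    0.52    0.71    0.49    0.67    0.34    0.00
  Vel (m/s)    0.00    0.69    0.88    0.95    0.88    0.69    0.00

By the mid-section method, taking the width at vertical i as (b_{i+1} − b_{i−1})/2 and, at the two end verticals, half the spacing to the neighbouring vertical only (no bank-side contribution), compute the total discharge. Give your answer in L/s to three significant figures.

6060 L/s

w_2 = (7.6 − 0.0)/2 = 3.8 m; q_2 = 0.69 × 0.52 × 3.8 = 1.363 m³/s
w_3 = (10.8 − 3.1)/2 = 3.85 m; q_3 = 0.88 × 0.71 × 3.85 = 2.405 m³/s
w_4 = (11.8 − 7.6)/2 = 2.1 m; q_4 = 0.95 × 0.49 × 2.1 = 0.9776 m³/s
w_5 = (13.6 − 10.8)/2 = 1.4 m; q_5 = 0.88 × 0.67 × 1.4 = 0.8254 m³/s
w_6 = (16.0 − 11.8)/2 = 2.1 m; q_6 = 0.69 × 0.34 × 2.1 = 0.4927 m³/s
Stations 1, 7 contribute zero (depth or velocity is 0).
Q = Σ qᵢ = 6.065 m³/s
= 6.065 × 1000 = 6065 L/s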